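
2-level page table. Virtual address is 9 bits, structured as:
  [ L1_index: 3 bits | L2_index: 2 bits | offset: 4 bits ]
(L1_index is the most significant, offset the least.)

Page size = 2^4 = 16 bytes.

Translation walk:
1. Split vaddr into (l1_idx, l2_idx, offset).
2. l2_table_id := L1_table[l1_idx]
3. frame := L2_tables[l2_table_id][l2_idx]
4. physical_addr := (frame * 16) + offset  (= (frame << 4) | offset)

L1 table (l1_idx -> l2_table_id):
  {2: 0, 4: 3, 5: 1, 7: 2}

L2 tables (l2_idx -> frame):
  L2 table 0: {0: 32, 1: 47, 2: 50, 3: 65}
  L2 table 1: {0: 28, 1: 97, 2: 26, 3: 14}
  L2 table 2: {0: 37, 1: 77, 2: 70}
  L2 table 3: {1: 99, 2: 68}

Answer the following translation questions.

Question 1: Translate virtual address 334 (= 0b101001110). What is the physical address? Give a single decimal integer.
vaddr = 334 = 0b101001110
Split: l1_idx=5, l2_idx=0, offset=14
L1[5] = 1
L2[1][0] = 28
paddr = 28 * 16 + 14 = 462

Answer: 462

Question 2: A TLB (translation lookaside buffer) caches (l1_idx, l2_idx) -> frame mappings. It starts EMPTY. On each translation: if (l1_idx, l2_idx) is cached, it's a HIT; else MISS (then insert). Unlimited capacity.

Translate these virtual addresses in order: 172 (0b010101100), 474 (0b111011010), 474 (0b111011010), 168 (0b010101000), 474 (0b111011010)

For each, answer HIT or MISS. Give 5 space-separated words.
vaddr=172: (2,2) not in TLB -> MISS, insert
vaddr=474: (7,1) not in TLB -> MISS, insert
vaddr=474: (7,1) in TLB -> HIT
vaddr=168: (2,2) in TLB -> HIT
vaddr=474: (7,1) in TLB -> HIT

Answer: MISS MISS HIT HIT HIT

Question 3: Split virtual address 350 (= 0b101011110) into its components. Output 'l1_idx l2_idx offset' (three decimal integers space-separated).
Answer: 5 1 14

Derivation:
vaddr = 350 = 0b101011110
  top 3 bits -> l1_idx = 5
  next 2 bits -> l2_idx = 1
  bottom 4 bits -> offset = 14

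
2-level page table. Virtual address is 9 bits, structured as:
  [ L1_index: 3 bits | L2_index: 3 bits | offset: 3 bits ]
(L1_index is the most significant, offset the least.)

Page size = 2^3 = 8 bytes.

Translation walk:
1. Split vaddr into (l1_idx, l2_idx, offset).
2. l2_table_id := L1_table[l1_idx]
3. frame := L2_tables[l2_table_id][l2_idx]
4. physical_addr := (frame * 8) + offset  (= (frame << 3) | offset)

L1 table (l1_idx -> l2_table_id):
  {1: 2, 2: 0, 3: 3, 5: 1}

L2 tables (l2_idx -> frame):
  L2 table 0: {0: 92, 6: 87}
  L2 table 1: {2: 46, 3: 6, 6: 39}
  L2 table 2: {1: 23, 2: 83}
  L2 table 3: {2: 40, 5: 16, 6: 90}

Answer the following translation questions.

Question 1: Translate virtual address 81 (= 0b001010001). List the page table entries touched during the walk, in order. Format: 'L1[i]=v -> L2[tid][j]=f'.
vaddr = 81 = 0b001010001
Split: l1_idx=1, l2_idx=2, offset=1

Answer: L1[1]=2 -> L2[2][2]=83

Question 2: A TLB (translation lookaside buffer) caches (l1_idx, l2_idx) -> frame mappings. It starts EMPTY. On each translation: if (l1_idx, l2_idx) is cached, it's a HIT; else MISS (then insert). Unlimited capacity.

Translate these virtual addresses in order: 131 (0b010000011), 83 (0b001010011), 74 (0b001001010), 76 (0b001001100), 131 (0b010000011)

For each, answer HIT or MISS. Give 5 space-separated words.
Answer: MISS MISS MISS HIT HIT

Derivation:
vaddr=131: (2,0) not in TLB -> MISS, insert
vaddr=83: (1,2) not in TLB -> MISS, insert
vaddr=74: (1,1) not in TLB -> MISS, insert
vaddr=76: (1,1) in TLB -> HIT
vaddr=131: (2,0) in TLB -> HIT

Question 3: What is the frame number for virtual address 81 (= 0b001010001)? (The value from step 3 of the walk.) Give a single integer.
vaddr = 81: l1_idx=1, l2_idx=2
L1[1] = 2; L2[2][2] = 83

Answer: 83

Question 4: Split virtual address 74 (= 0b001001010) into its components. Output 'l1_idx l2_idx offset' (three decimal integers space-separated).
Answer: 1 1 2

Derivation:
vaddr = 74 = 0b001001010
  top 3 bits -> l1_idx = 1
  next 3 bits -> l2_idx = 1
  bottom 3 bits -> offset = 2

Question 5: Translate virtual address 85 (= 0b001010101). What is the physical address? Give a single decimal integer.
Answer: 669

Derivation:
vaddr = 85 = 0b001010101
Split: l1_idx=1, l2_idx=2, offset=5
L1[1] = 2
L2[2][2] = 83
paddr = 83 * 8 + 5 = 669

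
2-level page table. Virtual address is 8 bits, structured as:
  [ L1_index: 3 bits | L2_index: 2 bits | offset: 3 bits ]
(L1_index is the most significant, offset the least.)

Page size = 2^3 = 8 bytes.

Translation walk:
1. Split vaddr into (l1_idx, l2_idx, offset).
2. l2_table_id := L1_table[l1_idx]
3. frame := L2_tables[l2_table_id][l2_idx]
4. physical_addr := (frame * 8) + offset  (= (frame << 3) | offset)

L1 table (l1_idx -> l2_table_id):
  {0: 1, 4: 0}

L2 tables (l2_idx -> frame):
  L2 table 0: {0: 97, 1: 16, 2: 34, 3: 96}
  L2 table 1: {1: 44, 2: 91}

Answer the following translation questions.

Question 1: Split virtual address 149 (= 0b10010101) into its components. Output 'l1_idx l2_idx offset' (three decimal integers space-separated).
vaddr = 149 = 0b10010101
  top 3 bits -> l1_idx = 4
  next 2 bits -> l2_idx = 2
  bottom 3 bits -> offset = 5

Answer: 4 2 5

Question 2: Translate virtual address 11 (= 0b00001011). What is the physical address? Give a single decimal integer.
Answer: 355

Derivation:
vaddr = 11 = 0b00001011
Split: l1_idx=0, l2_idx=1, offset=3
L1[0] = 1
L2[1][1] = 44
paddr = 44 * 8 + 3 = 355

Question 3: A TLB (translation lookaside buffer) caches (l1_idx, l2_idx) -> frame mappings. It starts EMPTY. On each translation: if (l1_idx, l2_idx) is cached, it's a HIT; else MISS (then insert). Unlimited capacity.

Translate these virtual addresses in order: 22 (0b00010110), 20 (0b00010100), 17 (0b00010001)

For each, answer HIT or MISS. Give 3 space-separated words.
Answer: MISS HIT HIT

Derivation:
vaddr=22: (0,2) not in TLB -> MISS, insert
vaddr=20: (0,2) in TLB -> HIT
vaddr=17: (0,2) in TLB -> HIT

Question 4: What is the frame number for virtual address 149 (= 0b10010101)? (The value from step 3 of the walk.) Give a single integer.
Answer: 34

Derivation:
vaddr = 149: l1_idx=4, l2_idx=2
L1[4] = 0; L2[0][2] = 34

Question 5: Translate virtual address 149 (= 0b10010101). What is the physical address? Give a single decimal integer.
vaddr = 149 = 0b10010101
Split: l1_idx=4, l2_idx=2, offset=5
L1[4] = 0
L2[0][2] = 34
paddr = 34 * 8 + 5 = 277

Answer: 277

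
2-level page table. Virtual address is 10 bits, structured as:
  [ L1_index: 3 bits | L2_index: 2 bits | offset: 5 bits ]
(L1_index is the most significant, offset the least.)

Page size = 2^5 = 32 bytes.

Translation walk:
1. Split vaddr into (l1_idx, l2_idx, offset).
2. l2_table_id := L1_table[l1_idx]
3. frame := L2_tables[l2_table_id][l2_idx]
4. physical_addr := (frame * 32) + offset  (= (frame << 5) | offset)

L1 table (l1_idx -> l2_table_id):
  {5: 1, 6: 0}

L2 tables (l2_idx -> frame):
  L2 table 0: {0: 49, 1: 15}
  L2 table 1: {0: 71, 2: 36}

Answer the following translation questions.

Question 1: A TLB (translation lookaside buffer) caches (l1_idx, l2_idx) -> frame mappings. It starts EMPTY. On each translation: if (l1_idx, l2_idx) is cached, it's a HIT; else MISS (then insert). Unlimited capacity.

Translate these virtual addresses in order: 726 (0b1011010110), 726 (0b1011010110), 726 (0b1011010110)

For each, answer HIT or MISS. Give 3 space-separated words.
Answer: MISS HIT HIT

Derivation:
vaddr=726: (5,2) not in TLB -> MISS, insert
vaddr=726: (5,2) in TLB -> HIT
vaddr=726: (5,2) in TLB -> HIT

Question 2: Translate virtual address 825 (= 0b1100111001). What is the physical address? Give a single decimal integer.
Answer: 505

Derivation:
vaddr = 825 = 0b1100111001
Split: l1_idx=6, l2_idx=1, offset=25
L1[6] = 0
L2[0][1] = 15
paddr = 15 * 32 + 25 = 505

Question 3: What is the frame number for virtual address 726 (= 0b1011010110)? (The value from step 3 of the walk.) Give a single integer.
vaddr = 726: l1_idx=5, l2_idx=2
L1[5] = 1; L2[1][2] = 36

Answer: 36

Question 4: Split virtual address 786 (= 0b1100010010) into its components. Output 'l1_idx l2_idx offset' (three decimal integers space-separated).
vaddr = 786 = 0b1100010010
  top 3 bits -> l1_idx = 6
  next 2 bits -> l2_idx = 0
  bottom 5 bits -> offset = 18

Answer: 6 0 18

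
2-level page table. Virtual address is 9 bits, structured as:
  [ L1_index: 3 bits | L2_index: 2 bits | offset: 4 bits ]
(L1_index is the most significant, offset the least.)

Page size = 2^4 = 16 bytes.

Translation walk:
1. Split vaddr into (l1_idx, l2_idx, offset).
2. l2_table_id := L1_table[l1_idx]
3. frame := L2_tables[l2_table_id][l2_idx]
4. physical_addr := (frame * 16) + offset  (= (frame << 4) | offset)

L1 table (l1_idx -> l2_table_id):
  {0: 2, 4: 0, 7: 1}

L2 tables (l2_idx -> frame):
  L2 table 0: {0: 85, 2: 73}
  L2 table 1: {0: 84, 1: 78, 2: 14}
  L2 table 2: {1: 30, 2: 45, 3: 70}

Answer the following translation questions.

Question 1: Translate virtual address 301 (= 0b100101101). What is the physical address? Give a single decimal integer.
Answer: 1181

Derivation:
vaddr = 301 = 0b100101101
Split: l1_idx=4, l2_idx=2, offset=13
L1[4] = 0
L2[0][2] = 73
paddr = 73 * 16 + 13 = 1181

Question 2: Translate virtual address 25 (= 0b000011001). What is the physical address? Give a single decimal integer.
Answer: 489

Derivation:
vaddr = 25 = 0b000011001
Split: l1_idx=0, l2_idx=1, offset=9
L1[0] = 2
L2[2][1] = 30
paddr = 30 * 16 + 9 = 489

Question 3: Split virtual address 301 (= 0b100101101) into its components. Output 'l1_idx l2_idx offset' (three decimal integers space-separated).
Answer: 4 2 13

Derivation:
vaddr = 301 = 0b100101101
  top 3 bits -> l1_idx = 4
  next 2 bits -> l2_idx = 2
  bottom 4 bits -> offset = 13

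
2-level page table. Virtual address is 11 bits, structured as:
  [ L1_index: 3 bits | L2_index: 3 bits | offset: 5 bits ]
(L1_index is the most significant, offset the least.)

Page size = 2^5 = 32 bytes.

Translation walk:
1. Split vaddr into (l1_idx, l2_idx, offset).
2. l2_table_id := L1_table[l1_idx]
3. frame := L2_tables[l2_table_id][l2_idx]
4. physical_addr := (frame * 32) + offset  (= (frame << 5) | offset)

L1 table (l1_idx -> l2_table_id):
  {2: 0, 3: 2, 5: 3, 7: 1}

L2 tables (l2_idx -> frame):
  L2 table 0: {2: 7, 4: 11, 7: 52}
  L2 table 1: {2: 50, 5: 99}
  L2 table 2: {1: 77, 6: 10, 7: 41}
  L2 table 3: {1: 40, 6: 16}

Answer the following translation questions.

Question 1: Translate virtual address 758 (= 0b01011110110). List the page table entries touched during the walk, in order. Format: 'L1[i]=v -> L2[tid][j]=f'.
vaddr = 758 = 0b01011110110
Split: l1_idx=2, l2_idx=7, offset=22

Answer: L1[2]=0 -> L2[0][7]=52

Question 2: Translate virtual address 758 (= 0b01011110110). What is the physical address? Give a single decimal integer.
vaddr = 758 = 0b01011110110
Split: l1_idx=2, l2_idx=7, offset=22
L1[2] = 0
L2[0][7] = 52
paddr = 52 * 32 + 22 = 1686

Answer: 1686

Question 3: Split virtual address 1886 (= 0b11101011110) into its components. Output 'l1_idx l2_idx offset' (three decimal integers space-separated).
vaddr = 1886 = 0b11101011110
  top 3 bits -> l1_idx = 7
  next 3 bits -> l2_idx = 2
  bottom 5 bits -> offset = 30

Answer: 7 2 30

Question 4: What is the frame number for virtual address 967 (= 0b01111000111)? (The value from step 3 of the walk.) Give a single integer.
Answer: 10

Derivation:
vaddr = 967: l1_idx=3, l2_idx=6
L1[3] = 2; L2[2][6] = 10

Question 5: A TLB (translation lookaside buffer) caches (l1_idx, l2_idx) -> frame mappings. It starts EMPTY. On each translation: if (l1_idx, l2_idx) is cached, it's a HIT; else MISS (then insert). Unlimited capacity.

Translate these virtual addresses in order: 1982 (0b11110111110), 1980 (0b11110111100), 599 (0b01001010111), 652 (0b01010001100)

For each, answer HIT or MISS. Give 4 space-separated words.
Answer: MISS HIT MISS MISS

Derivation:
vaddr=1982: (7,5) not in TLB -> MISS, insert
vaddr=1980: (7,5) in TLB -> HIT
vaddr=599: (2,2) not in TLB -> MISS, insert
vaddr=652: (2,4) not in TLB -> MISS, insert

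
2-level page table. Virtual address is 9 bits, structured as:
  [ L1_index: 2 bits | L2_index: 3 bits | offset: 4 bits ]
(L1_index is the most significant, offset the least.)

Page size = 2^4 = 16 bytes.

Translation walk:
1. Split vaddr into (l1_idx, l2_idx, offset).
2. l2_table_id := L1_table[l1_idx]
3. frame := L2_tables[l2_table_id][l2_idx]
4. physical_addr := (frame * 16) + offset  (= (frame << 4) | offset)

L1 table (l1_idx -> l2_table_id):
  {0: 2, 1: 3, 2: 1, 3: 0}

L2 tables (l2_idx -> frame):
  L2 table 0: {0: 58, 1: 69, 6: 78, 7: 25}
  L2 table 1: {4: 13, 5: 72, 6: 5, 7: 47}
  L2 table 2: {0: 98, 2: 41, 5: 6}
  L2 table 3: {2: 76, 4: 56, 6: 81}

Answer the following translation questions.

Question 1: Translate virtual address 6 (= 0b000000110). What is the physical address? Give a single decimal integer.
vaddr = 6 = 0b000000110
Split: l1_idx=0, l2_idx=0, offset=6
L1[0] = 2
L2[2][0] = 98
paddr = 98 * 16 + 6 = 1574

Answer: 1574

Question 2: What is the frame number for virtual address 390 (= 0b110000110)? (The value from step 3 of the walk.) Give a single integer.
Answer: 58

Derivation:
vaddr = 390: l1_idx=3, l2_idx=0
L1[3] = 0; L2[0][0] = 58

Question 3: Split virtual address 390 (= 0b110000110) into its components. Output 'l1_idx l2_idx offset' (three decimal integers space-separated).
vaddr = 390 = 0b110000110
  top 2 bits -> l1_idx = 3
  next 3 bits -> l2_idx = 0
  bottom 4 bits -> offset = 6

Answer: 3 0 6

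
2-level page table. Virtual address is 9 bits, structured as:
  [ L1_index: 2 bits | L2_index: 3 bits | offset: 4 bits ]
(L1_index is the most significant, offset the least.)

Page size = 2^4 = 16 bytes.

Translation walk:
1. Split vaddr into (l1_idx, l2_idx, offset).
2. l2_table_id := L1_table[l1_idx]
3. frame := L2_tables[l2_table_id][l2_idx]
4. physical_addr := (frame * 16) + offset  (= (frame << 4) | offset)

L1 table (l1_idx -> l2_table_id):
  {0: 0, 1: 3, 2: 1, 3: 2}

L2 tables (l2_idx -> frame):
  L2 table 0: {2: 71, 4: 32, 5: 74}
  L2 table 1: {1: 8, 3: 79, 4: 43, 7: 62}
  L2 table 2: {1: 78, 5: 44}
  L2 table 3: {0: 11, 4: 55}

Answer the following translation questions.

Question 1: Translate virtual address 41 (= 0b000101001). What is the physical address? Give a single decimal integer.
Answer: 1145

Derivation:
vaddr = 41 = 0b000101001
Split: l1_idx=0, l2_idx=2, offset=9
L1[0] = 0
L2[0][2] = 71
paddr = 71 * 16 + 9 = 1145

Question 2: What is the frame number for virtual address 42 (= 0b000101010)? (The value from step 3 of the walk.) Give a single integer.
Answer: 71

Derivation:
vaddr = 42: l1_idx=0, l2_idx=2
L1[0] = 0; L2[0][2] = 71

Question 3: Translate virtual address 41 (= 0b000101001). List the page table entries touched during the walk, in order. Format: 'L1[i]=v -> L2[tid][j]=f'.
vaddr = 41 = 0b000101001
Split: l1_idx=0, l2_idx=2, offset=9

Answer: L1[0]=0 -> L2[0][2]=71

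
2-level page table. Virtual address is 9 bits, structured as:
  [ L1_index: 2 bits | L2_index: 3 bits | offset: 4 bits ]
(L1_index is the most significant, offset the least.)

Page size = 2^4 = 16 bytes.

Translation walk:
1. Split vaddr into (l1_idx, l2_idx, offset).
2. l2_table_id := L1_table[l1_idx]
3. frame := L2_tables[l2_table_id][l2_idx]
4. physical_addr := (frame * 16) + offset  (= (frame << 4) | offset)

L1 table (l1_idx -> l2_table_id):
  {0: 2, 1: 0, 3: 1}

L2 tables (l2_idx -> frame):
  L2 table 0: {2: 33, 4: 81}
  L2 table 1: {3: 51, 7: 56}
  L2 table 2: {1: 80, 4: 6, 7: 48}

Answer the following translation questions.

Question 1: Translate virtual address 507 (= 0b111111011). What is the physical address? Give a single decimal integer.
Answer: 907

Derivation:
vaddr = 507 = 0b111111011
Split: l1_idx=3, l2_idx=7, offset=11
L1[3] = 1
L2[1][7] = 56
paddr = 56 * 16 + 11 = 907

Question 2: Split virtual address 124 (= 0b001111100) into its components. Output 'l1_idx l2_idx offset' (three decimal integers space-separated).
vaddr = 124 = 0b001111100
  top 2 bits -> l1_idx = 0
  next 3 bits -> l2_idx = 7
  bottom 4 bits -> offset = 12

Answer: 0 7 12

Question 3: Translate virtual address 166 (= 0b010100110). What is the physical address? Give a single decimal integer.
Answer: 534

Derivation:
vaddr = 166 = 0b010100110
Split: l1_idx=1, l2_idx=2, offset=6
L1[1] = 0
L2[0][2] = 33
paddr = 33 * 16 + 6 = 534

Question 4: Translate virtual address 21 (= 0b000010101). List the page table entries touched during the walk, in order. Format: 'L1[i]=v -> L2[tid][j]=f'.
Answer: L1[0]=2 -> L2[2][1]=80

Derivation:
vaddr = 21 = 0b000010101
Split: l1_idx=0, l2_idx=1, offset=5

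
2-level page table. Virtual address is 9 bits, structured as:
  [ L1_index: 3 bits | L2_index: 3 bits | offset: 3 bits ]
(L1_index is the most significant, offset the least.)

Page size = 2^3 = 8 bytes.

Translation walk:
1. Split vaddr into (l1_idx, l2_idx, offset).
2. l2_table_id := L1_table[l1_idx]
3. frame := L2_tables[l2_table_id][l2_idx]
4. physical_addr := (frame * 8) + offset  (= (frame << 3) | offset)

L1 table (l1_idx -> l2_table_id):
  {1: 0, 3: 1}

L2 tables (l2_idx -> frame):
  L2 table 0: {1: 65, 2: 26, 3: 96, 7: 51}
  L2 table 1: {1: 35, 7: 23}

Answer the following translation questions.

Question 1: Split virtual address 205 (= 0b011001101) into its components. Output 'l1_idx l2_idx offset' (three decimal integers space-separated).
vaddr = 205 = 0b011001101
  top 3 bits -> l1_idx = 3
  next 3 bits -> l2_idx = 1
  bottom 3 bits -> offset = 5

Answer: 3 1 5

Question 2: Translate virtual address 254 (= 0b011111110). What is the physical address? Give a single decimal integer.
vaddr = 254 = 0b011111110
Split: l1_idx=3, l2_idx=7, offset=6
L1[3] = 1
L2[1][7] = 23
paddr = 23 * 8 + 6 = 190

Answer: 190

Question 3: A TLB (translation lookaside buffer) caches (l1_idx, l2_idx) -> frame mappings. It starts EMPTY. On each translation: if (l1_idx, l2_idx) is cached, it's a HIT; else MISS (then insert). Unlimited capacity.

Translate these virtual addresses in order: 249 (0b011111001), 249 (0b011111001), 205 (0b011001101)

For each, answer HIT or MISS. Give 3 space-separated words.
Answer: MISS HIT MISS

Derivation:
vaddr=249: (3,7) not in TLB -> MISS, insert
vaddr=249: (3,7) in TLB -> HIT
vaddr=205: (3,1) not in TLB -> MISS, insert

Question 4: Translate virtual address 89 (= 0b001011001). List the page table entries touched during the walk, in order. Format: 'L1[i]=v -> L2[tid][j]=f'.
Answer: L1[1]=0 -> L2[0][3]=96

Derivation:
vaddr = 89 = 0b001011001
Split: l1_idx=1, l2_idx=3, offset=1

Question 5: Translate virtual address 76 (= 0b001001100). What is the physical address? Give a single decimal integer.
vaddr = 76 = 0b001001100
Split: l1_idx=1, l2_idx=1, offset=4
L1[1] = 0
L2[0][1] = 65
paddr = 65 * 8 + 4 = 524

Answer: 524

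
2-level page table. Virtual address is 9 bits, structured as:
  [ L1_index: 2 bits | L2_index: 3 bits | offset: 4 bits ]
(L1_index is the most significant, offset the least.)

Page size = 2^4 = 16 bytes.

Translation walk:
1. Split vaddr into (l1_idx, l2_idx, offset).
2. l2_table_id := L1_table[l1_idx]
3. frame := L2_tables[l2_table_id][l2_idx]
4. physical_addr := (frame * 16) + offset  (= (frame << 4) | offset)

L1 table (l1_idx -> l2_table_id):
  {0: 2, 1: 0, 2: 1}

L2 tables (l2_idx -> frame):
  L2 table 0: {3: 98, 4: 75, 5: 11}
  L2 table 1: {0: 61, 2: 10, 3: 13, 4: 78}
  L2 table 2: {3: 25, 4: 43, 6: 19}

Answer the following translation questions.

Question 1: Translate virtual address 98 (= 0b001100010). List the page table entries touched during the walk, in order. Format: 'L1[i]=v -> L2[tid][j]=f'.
vaddr = 98 = 0b001100010
Split: l1_idx=0, l2_idx=6, offset=2

Answer: L1[0]=2 -> L2[2][6]=19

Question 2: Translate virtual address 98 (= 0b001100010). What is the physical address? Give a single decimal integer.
vaddr = 98 = 0b001100010
Split: l1_idx=0, l2_idx=6, offset=2
L1[0] = 2
L2[2][6] = 19
paddr = 19 * 16 + 2 = 306

Answer: 306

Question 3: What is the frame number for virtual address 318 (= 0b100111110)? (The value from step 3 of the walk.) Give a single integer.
Answer: 13

Derivation:
vaddr = 318: l1_idx=2, l2_idx=3
L1[2] = 1; L2[1][3] = 13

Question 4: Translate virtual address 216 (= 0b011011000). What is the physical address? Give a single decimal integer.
vaddr = 216 = 0b011011000
Split: l1_idx=1, l2_idx=5, offset=8
L1[1] = 0
L2[0][5] = 11
paddr = 11 * 16 + 8 = 184

Answer: 184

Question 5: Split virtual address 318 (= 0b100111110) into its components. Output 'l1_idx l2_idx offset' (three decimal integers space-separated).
vaddr = 318 = 0b100111110
  top 2 bits -> l1_idx = 2
  next 3 bits -> l2_idx = 3
  bottom 4 bits -> offset = 14

Answer: 2 3 14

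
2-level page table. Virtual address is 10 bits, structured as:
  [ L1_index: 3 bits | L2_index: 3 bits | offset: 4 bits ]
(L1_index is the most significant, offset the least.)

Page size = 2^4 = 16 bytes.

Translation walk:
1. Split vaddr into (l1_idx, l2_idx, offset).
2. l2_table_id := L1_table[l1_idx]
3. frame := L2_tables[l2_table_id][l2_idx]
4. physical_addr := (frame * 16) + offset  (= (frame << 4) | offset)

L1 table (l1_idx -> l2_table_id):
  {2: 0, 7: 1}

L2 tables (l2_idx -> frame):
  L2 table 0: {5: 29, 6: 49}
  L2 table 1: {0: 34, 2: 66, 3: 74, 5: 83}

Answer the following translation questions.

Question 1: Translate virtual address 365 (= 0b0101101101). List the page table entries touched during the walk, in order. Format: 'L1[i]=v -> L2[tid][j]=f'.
vaddr = 365 = 0b0101101101
Split: l1_idx=2, l2_idx=6, offset=13

Answer: L1[2]=0 -> L2[0][6]=49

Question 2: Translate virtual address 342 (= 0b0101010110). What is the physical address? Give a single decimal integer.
Answer: 470

Derivation:
vaddr = 342 = 0b0101010110
Split: l1_idx=2, l2_idx=5, offset=6
L1[2] = 0
L2[0][5] = 29
paddr = 29 * 16 + 6 = 470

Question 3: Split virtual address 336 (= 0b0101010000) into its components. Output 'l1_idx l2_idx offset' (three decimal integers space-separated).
vaddr = 336 = 0b0101010000
  top 3 bits -> l1_idx = 2
  next 3 bits -> l2_idx = 5
  bottom 4 bits -> offset = 0

Answer: 2 5 0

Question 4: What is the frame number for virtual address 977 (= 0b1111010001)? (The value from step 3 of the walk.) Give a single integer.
vaddr = 977: l1_idx=7, l2_idx=5
L1[7] = 1; L2[1][5] = 83

Answer: 83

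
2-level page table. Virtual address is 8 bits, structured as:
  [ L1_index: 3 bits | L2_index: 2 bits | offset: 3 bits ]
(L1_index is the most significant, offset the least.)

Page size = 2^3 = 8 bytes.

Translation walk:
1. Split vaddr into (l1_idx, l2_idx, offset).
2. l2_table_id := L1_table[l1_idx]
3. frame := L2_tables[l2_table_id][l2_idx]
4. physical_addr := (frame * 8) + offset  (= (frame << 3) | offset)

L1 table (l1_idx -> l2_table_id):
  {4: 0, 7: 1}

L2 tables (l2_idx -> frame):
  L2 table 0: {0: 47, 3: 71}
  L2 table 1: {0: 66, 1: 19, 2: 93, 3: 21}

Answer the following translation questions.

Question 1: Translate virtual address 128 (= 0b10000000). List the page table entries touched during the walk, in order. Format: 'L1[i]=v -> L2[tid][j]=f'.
vaddr = 128 = 0b10000000
Split: l1_idx=4, l2_idx=0, offset=0

Answer: L1[4]=0 -> L2[0][0]=47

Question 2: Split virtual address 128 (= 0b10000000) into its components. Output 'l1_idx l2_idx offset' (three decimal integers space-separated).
Answer: 4 0 0

Derivation:
vaddr = 128 = 0b10000000
  top 3 bits -> l1_idx = 4
  next 2 bits -> l2_idx = 0
  bottom 3 bits -> offset = 0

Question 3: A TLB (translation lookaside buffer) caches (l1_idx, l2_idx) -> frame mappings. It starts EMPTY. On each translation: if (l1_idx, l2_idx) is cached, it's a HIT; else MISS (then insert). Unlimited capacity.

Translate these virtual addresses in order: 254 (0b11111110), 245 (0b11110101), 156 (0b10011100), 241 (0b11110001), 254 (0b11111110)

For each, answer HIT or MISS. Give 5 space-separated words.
Answer: MISS MISS MISS HIT HIT

Derivation:
vaddr=254: (7,3) not in TLB -> MISS, insert
vaddr=245: (7,2) not in TLB -> MISS, insert
vaddr=156: (4,3) not in TLB -> MISS, insert
vaddr=241: (7,2) in TLB -> HIT
vaddr=254: (7,3) in TLB -> HIT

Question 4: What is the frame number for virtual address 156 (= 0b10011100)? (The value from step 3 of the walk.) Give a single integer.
Answer: 71

Derivation:
vaddr = 156: l1_idx=4, l2_idx=3
L1[4] = 0; L2[0][3] = 71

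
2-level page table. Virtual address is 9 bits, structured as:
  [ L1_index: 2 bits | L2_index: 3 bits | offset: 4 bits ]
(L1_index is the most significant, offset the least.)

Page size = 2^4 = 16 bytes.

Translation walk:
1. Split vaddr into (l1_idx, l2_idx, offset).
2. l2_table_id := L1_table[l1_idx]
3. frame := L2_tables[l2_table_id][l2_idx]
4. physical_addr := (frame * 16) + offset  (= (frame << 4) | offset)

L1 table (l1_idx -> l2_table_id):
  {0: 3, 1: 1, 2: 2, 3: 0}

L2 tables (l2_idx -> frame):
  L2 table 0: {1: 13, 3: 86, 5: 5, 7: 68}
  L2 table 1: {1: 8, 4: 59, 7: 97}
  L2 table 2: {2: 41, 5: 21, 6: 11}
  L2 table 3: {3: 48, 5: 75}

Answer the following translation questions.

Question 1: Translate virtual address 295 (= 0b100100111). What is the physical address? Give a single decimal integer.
Answer: 663

Derivation:
vaddr = 295 = 0b100100111
Split: l1_idx=2, l2_idx=2, offset=7
L1[2] = 2
L2[2][2] = 41
paddr = 41 * 16 + 7 = 663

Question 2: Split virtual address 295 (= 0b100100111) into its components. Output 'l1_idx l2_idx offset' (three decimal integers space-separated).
vaddr = 295 = 0b100100111
  top 2 bits -> l1_idx = 2
  next 3 bits -> l2_idx = 2
  bottom 4 bits -> offset = 7

Answer: 2 2 7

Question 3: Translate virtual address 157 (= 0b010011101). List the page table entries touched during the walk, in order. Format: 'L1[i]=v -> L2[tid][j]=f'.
Answer: L1[1]=1 -> L2[1][1]=8

Derivation:
vaddr = 157 = 0b010011101
Split: l1_idx=1, l2_idx=1, offset=13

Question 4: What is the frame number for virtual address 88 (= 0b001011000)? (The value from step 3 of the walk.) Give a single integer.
vaddr = 88: l1_idx=0, l2_idx=5
L1[0] = 3; L2[3][5] = 75

Answer: 75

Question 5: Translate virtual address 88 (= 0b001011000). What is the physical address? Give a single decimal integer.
Answer: 1208

Derivation:
vaddr = 88 = 0b001011000
Split: l1_idx=0, l2_idx=5, offset=8
L1[0] = 3
L2[3][5] = 75
paddr = 75 * 16 + 8 = 1208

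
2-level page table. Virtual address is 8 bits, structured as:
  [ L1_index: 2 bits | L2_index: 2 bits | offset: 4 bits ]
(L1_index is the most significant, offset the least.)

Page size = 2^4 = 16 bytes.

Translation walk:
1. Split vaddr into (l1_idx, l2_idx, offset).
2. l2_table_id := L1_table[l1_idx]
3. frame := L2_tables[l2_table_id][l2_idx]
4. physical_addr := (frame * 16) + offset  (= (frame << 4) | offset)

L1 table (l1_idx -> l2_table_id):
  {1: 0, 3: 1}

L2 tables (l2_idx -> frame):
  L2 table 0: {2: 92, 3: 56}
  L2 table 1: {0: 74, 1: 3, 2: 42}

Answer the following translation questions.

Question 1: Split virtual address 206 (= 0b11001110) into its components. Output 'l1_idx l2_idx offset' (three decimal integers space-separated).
Answer: 3 0 14

Derivation:
vaddr = 206 = 0b11001110
  top 2 bits -> l1_idx = 3
  next 2 bits -> l2_idx = 0
  bottom 4 bits -> offset = 14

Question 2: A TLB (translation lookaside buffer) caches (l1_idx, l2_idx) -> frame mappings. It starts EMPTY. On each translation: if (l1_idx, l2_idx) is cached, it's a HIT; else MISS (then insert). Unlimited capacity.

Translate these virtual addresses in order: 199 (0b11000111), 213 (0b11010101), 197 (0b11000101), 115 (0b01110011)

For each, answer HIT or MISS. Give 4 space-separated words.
vaddr=199: (3,0) not in TLB -> MISS, insert
vaddr=213: (3,1) not in TLB -> MISS, insert
vaddr=197: (3,0) in TLB -> HIT
vaddr=115: (1,3) not in TLB -> MISS, insert

Answer: MISS MISS HIT MISS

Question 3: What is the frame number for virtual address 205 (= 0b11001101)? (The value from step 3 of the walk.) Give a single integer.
Answer: 74

Derivation:
vaddr = 205: l1_idx=3, l2_idx=0
L1[3] = 1; L2[1][0] = 74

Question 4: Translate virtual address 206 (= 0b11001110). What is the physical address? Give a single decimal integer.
vaddr = 206 = 0b11001110
Split: l1_idx=3, l2_idx=0, offset=14
L1[3] = 1
L2[1][0] = 74
paddr = 74 * 16 + 14 = 1198

Answer: 1198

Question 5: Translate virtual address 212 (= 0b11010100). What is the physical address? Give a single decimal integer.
vaddr = 212 = 0b11010100
Split: l1_idx=3, l2_idx=1, offset=4
L1[3] = 1
L2[1][1] = 3
paddr = 3 * 16 + 4 = 52

Answer: 52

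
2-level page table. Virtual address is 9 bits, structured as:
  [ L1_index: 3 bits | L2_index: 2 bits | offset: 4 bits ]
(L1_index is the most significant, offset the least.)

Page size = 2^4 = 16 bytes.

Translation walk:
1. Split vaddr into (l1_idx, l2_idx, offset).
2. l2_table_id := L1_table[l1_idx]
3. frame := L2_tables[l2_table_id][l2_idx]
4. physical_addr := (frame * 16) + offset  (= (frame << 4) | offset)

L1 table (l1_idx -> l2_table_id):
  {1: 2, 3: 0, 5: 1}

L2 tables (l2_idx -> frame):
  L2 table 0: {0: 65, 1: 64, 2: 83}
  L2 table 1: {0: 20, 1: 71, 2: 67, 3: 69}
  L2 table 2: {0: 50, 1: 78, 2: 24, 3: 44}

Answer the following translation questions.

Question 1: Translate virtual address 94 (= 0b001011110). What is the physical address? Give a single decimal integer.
Answer: 1262

Derivation:
vaddr = 94 = 0b001011110
Split: l1_idx=1, l2_idx=1, offset=14
L1[1] = 2
L2[2][1] = 78
paddr = 78 * 16 + 14 = 1262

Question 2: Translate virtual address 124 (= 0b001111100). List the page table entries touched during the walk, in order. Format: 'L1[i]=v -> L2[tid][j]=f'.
Answer: L1[1]=2 -> L2[2][3]=44

Derivation:
vaddr = 124 = 0b001111100
Split: l1_idx=1, l2_idx=3, offset=12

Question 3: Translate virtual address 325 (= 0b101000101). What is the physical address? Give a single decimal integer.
Answer: 325

Derivation:
vaddr = 325 = 0b101000101
Split: l1_idx=5, l2_idx=0, offset=5
L1[5] = 1
L2[1][0] = 20
paddr = 20 * 16 + 5 = 325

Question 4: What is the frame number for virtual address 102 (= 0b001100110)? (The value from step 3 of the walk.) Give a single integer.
vaddr = 102: l1_idx=1, l2_idx=2
L1[1] = 2; L2[2][2] = 24

Answer: 24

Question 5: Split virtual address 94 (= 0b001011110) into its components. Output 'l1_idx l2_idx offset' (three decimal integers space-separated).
vaddr = 94 = 0b001011110
  top 3 bits -> l1_idx = 1
  next 2 bits -> l2_idx = 1
  bottom 4 bits -> offset = 14

Answer: 1 1 14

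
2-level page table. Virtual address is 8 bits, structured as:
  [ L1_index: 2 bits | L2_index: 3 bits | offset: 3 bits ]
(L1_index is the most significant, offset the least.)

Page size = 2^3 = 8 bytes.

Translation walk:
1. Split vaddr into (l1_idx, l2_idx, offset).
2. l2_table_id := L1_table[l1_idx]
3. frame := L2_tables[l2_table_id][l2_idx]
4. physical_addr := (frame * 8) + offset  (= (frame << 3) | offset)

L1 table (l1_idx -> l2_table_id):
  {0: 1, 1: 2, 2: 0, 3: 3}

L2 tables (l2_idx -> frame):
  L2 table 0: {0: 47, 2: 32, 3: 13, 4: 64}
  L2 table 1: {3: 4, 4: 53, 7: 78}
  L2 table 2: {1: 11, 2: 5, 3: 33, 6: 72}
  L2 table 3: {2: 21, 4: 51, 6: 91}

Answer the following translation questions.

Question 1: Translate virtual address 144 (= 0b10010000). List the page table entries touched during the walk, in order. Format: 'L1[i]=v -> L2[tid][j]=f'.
Answer: L1[2]=0 -> L2[0][2]=32

Derivation:
vaddr = 144 = 0b10010000
Split: l1_idx=2, l2_idx=2, offset=0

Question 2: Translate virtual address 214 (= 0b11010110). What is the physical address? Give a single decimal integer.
vaddr = 214 = 0b11010110
Split: l1_idx=3, l2_idx=2, offset=6
L1[3] = 3
L2[3][2] = 21
paddr = 21 * 8 + 6 = 174

Answer: 174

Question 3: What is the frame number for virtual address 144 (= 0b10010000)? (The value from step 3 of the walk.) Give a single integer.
Answer: 32

Derivation:
vaddr = 144: l1_idx=2, l2_idx=2
L1[2] = 0; L2[0][2] = 32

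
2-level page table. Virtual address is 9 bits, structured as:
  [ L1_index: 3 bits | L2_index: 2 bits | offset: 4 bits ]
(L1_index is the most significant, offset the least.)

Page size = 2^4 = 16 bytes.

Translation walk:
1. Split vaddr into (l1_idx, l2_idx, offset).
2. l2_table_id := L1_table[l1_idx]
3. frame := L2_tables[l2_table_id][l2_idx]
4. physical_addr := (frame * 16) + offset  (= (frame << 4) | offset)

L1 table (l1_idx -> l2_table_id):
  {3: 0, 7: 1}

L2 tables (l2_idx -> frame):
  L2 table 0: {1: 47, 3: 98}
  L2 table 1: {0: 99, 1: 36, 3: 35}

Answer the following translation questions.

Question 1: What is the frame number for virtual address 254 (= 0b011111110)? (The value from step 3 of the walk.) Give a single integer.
Answer: 98

Derivation:
vaddr = 254: l1_idx=3, l2_idx=3
L1[3] = 0; L2[0][3] = 98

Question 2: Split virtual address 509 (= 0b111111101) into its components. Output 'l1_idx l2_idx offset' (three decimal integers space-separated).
vaddr = 509 = 0b111111101
  top 3 bits -> l1_idx = 7
  next 2 bits -> l2_idx = 3
  bottom 4 bits -> offset = 13

Answer: 7 3 13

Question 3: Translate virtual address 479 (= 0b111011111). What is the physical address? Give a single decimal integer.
vaddr = 479 = 0b111011111
Split: l1_idx=7, l2_idx=1, offset=15
L1[7] = 1
L2[1][1] = 36
paddr = 36 * 16 + 15 = 591

Answer: 591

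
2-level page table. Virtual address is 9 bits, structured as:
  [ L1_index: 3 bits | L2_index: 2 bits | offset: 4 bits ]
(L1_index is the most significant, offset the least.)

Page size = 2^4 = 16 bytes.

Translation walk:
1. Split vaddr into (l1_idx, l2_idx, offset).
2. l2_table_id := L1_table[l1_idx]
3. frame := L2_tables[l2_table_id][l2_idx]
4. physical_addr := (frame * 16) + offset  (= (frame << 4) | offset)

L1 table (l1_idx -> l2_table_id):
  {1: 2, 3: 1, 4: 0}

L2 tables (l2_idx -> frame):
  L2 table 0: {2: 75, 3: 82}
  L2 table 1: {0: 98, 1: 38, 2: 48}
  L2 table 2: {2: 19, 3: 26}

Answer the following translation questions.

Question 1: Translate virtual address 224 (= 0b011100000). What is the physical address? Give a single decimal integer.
vaddr = 224 = 0b011100000
Split: l1_idx=3, l2_idx=2, offset=0
L1[3] = 1
L2[1][2] = 48
paddr = 48 * 16 + 0 = 768

Answer: 768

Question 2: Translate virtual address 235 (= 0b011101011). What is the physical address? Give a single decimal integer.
Answer: 779

Derivation:
vaddr = 235 = 0b011101011
Split: l1_idx=3, l2_idx=2, offset=11
L1[3] = 1
L2[1][2] = 48
paddr = 48 * 16 + 11 = 779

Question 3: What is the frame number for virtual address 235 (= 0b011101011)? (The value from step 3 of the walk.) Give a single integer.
Answer: 48

Derivation:
vaddr = 235: l1_idx=3, l2_idx=2
L1[3] = 1; L2[1][2] = 48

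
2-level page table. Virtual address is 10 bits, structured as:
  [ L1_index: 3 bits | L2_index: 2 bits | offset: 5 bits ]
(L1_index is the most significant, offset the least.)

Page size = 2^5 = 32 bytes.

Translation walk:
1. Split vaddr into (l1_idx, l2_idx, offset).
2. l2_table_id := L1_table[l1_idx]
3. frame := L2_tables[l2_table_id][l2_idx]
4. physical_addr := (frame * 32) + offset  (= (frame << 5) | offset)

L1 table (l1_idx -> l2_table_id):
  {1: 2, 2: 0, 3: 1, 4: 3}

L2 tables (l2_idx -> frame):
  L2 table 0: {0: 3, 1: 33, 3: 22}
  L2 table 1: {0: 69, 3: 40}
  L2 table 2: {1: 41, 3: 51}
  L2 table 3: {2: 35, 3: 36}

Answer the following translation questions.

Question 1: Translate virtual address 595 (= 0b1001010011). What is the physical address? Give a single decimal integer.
vaddr = 595 = 0b1001010011
Split: l1_idx=4, l2_idx=2, offset=19
L1[4] = 3
L2[3][2] = 35
paddr = 35 * 32 + 19 = 1139

Answer: 1139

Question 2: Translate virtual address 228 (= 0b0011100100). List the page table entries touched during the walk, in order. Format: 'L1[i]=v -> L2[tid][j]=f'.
Answer: L1[1]=2 -> L2[2][3]=51

Derivation:
vaddr = 228 = 0b0011100100
Split: l1_idx=1, l2_idx=3, offset=4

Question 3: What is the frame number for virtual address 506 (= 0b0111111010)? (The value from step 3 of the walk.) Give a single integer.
vaddr = 506: l1_idx=3, l2_idx=3
L1[3] = 1; L2[1][3] = 40

Answer: 40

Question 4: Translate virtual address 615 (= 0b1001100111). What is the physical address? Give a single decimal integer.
vaddr = 615 = 0b1001100111
Split: l1_idx=4, l2_idx=3, offset=7
L1[4] = 3
L2[3][3] = 36
paddr = 36 * 32 + 7 = 1159

Answer: 1159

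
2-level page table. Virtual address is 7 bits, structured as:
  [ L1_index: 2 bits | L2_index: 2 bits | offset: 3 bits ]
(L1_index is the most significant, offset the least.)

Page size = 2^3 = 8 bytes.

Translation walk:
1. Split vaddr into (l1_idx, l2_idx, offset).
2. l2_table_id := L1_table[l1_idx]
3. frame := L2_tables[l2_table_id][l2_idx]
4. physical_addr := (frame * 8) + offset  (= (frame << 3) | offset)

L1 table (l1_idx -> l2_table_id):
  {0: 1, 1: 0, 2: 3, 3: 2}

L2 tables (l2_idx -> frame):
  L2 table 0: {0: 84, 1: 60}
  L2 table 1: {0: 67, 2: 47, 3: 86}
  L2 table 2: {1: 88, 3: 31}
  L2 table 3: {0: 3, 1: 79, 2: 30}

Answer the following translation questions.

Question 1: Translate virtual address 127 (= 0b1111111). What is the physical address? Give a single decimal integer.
vaddr = 127 = 0b1111111
Split: l1_idx=3, l2_idx=3, offset=7
L1[3] = 2
L2[2][3] = 31
paddr = 31 * 8 + 7 = 255

Answer: 255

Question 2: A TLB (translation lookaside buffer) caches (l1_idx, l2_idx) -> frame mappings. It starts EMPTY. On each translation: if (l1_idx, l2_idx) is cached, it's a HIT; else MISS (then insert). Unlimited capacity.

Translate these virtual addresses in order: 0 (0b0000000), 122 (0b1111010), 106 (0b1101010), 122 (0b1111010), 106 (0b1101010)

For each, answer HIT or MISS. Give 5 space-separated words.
vaddr=0: (0,0) not in TLB -> MISS, insert
vaddr=122: (3,3) not in TLB -> MISS, insert
vaddr=106: (3,1) not in TLB -> MISS, insert
vaddr=122: (3,3) in TLB -> HIT
vaddr=106: (3,1) in TLB -> HIT

Answer: MISS MISS MISS HIT HIT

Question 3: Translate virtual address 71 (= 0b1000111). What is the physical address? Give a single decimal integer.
Answer: 31

Derivation:
vaddr = 71 = 0b1000111
Split: l1_idx=2, l2_idx=0, offset=7
L1[2] = 3
L2[3][0] = 3
paddr = 3 * 8 + 7 = 31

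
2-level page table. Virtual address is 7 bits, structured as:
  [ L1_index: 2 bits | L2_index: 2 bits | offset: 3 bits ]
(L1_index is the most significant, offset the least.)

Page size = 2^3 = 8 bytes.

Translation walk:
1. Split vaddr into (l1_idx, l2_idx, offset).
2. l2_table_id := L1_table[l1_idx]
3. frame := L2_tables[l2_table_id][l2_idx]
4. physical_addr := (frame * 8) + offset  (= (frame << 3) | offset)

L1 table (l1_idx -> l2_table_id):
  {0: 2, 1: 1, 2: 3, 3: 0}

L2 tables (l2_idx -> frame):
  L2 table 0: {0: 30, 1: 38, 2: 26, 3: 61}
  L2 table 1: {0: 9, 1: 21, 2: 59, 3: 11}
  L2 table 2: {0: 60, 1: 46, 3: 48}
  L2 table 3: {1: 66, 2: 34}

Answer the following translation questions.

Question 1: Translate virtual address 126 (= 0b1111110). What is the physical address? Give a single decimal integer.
vaddr = 126 = 0b1111110
Split: l1_idx=3, l2_idx=3, offset=6
L1[3] = 0
L2[0][3] = 61
paddr = 61 * 8 + 6 = 494

Answer: 494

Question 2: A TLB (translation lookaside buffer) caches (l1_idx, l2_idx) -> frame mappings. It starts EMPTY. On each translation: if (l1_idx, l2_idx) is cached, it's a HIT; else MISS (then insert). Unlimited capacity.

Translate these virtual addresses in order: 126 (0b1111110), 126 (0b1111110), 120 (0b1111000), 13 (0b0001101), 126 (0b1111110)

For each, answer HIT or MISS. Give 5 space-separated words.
vaddr=126: (3,3) not in TLB -> MISS, insert
vaddr=126: (3,3) in TLB -> HIT
vaddr=120: (3,3) in TLB -> HIT
vaddr=13: (0,1) not in TLB -> MISS, insert
vaddr=126: (3,3) in TLB -> HIT

Answer: MISS HIT HIT MISS HIT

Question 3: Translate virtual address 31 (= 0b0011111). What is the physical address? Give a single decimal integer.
Answer: 391

Derivation:
vaddr = 31 = 0b0011111
Split: l1_idx=0, l2_idx=3, offset=7
L1[0] = 2
L2[2][3] = 48
paddr = 48 * 8 + 7 = 391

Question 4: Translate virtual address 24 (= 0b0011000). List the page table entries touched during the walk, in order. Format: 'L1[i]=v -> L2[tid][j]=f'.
vaddr = 24 = 0b0011000
Split: l1_idx=0, l2_idx=3, offset=0

Answer: L1[0]=2 -> L2[2][3]=48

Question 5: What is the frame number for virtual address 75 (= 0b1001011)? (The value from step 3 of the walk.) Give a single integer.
vaddr = 75: l1_idx=2, l2_idx=1
L1[2] = 3; L2[3][1] = 66

Answer: 66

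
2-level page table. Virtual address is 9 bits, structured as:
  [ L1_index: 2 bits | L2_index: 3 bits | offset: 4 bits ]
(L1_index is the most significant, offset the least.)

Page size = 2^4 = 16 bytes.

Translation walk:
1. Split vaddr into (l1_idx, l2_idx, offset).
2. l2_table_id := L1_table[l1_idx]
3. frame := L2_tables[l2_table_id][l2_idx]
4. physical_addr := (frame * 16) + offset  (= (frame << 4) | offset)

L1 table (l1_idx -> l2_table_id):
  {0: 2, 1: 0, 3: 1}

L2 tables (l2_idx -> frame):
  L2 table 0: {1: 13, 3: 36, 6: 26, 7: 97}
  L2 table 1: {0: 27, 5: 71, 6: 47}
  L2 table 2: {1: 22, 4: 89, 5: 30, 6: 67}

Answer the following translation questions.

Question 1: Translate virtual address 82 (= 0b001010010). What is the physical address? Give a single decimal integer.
Answer: 482

Derivation:
vaddr = 82 = 0b001010010
Split: l1_idx=0, l2_idx=5, offset=2
L1[0] = 2
L2[2][5] = 30
paddr = 30 * 16 + 2 = 482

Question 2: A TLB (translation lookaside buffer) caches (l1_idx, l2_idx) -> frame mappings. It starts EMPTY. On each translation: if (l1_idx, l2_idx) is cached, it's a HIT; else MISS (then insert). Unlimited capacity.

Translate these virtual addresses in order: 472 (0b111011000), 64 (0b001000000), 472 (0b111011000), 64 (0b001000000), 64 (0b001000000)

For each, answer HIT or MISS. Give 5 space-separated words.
vaddr=472: (3,5) not in TLB -> MISS, insert
vaddr=64: (0,4) not in TLB -> MISS, insert
vaddr=472: (3,5) in TLB -> HIT
vaddr=64: (0,4) in TLB -> HIT
vaddr=64: (0,4) in TLB -> HIT

Answer: MISS MISS HIT HIT HIT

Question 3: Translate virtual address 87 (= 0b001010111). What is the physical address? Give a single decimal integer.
vaddr = 87 = 0b001010111
Split: l1_idx=0, l2_idx=5, offset=7
L1[0] = 2
L2[2][5] = 30
paddr = 30 * 16 + 7 = 487

Answer: 487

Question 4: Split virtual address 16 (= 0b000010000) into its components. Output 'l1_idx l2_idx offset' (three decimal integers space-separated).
Answer: 0 1 0

Derivation:
vaddr = 16 = 0b000010000
  top 2 bits -> l1_idx = 0
  next 3 bits -> l2_idx = 1
  bottom 4 bits -> offset = 0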